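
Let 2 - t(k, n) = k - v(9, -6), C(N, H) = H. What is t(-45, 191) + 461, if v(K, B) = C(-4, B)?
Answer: 502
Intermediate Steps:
v(K, B) = B
t(k, n) = -4 - k (t(k, n) = 2 - (k - 1*(-6)) = 2 - (k + 6) = 2 - (6 + k) = 2 + (-6 - k) = -4 - k)
t(-45, 191) + 461 = (-4 - 1*(-45)) + 461 = (-4 + 45) + 461 = 41 + 461 = 502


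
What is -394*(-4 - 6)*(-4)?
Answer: -15760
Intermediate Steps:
-394*(-4 - 6)*(-4) = -(-3940)*(-4) = -394*40 = -15760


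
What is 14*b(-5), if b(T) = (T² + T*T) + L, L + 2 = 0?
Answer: 672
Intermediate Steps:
L = -2 (L = -2 + 0 = -2)
b(T) = -2 + 2*T² (b(T) = (T² + T*T) - 2 = (T² + T²) - 2 = 2*T² - 2 = -2 + 2*T²)
14*b(-5) = 14*(-2 + 2*(-5)²) = 14*(-2 + 2*25) = 14*(-2 + 50) = 14*48 = 672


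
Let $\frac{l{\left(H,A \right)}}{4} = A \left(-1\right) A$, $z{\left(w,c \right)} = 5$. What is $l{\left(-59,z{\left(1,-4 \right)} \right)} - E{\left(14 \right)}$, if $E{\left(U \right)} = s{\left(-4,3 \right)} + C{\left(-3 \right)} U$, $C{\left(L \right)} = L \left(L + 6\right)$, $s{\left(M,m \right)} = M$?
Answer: $30$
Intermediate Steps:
$C{\left(L \right)} = L \left(6 + L\right)$
$l{\left(H,A \right)} = - 4 A^{2}$ ($l{\left(H,A \right)} = 4 A \left(-1\right) A = 4 - A A = 4 \left(- A^{2}\right) = - 4 A^{2}$)
$E{\left(U \right)} = -4 - 9 U$ ($E{\left(U \right)} = -4 + - 3 \left(6 - 3\right) U = -4 + \left(-3\right) 3 U = -4 - 9 U$)
$l{\left(-59,z{\left(1,-4 \right)} \right)} - E{\left(14 \right)} = - 4 \cdot 5^{2} - \left(-4 - 126\right) = \left(-4\right) 25 - \left(-4 - 126\right) = -100 - -130 = -100 + 130 = 30$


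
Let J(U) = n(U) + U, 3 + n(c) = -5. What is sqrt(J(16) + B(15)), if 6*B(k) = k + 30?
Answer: sqrt(62)/2 ≈ 3.9370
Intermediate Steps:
n(c) = -8 (n(c) = -3 - 5 = -8)
J(U) = -8 + U
B(k) = 5 + k/6 (B(k) = (k + 30)/6 = (30 + k)/6 = 5 + k/6)
sqrt(J(16) + B(15)) = sqrt((-8 + 16) + (5 + (1/6)*15)) = sqrt(8 + (5 + 5/2)) = sqrt(8 + 15/2) = sqrt(31/2) = sqrt(62)/2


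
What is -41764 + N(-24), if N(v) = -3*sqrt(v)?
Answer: -41764 - 6*I*sqrt(6) ≈ -41764.0 - 14.697*I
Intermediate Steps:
-41764 + N(-24) = -41764 - 6*I*sqrt(6)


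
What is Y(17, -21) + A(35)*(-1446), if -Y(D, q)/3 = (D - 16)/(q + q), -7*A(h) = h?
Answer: 101221/14 ≈ 7230.1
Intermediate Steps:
A(h) = -h/7
Y(D, q) = -3*(-16 + D)/(2*q) (Y(D, q) = -3*(D - 16)/(q + q) = -3*(-16 + D)/(2*q))
Y(17, -21) + A(35)*(-1446) = (3/2)*(16 - 1*17)/(-21) - 1/7*35*(-1446) = (3/2)*(-1/21)*(16 - 17) - 5*(-1446) = (3/2)*(-1/21)*(-1) + 7230 = 1/14 + 7230 = 101221/14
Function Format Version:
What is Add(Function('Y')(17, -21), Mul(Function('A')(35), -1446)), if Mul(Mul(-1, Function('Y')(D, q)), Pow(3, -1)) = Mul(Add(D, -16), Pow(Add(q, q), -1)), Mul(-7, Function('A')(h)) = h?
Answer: Rational(101221, 14) ≈ 7230.1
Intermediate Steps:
Function('A')(h) = Mul(Rational(-1, 7), h)
Function('Y')(D, q) = Mul(Rational(-3, 2), Pow(q, -1), Add(-16, D)) (Function('Y')(D, q) = Mul(-3, Mul(Add(D, -16), Pow(Add(q, q), -1))) = Mul(-3, Mul(Add(-16, D), Pow(Mul(2, q), -1))) = Mul(-3, Mul(Add(-16, D), Mul(Rational(1, 2), Pow(q, -1)))) = Mul(-3, Mul(Rational(1, 2), Pow(q, -1), Add(-16, D))) = Mul(Rational(-3, 2), Pow(q, -1), Add(-16, D)))
Add(Function('Y')(17, -21), Mul(Function('A')(35), -1446)) = Add(Mul(Rational(3, 2), Pow(-21, -1), Add(16, Mul(-1, 17))), Mul(Mul(Rational(-1, 7), 35), -1446)) = Add(Mul(Rational(3, 2), Rational(-1, 21), Add(16, -17)), Mul(-5, -1446)) = Add(Mul(Rational(3, 2), Rational(-1, 21), -1), 7230) = Add(Rational(1, 14), 7230) = Rational(101221, 14)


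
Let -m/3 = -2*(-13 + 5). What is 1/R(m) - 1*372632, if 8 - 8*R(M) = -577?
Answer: -217989712/585 ≈ -3.7263e+5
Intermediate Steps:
m = -48 (m = -(-6)*(-13 + 5) = -(-6)*(-8) = -3*16 = -48)
R(M) = 585/8 (R(M) = 1 - ⅛*(-577) = 1 + 577/8 = 585/8)
1/R(m) - 1*372632 = 1/(585/8) - 1*372632 = 8/585 - 372632 = -217989712/585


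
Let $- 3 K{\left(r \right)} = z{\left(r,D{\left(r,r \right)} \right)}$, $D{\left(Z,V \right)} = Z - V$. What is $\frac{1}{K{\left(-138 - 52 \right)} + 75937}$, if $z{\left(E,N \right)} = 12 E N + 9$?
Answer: $\frac{1}{75934} \approx 1.3169 \cdot 10^{-5}$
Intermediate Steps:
$z{\left(E,N \right)} = 9 + 12 E N$ ($z{\left(E,N \right)} = 12 E N + 9 = 9 + 12 E N$)
$K{\left(r \right)} = -3$ ($K{\left(r \right)} = - \frac{9 + 12 r \left(r - r\right)}{3} = - \frac{9 + 12 r 0}{3} = - \frac{9 + 0}{3} = \left(- \frac{1}{3}\right) 9 = -3$)
$\frac{1}{K{\left(-138 - 52 \right)} + 75937} = \frac{1}{-3 + 75937} = \frac{1}{75934}$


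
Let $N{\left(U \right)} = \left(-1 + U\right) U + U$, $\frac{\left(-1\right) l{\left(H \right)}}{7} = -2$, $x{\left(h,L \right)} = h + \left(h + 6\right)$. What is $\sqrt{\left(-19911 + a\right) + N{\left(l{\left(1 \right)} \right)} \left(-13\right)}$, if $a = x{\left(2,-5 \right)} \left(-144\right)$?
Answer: $i \sqrt{23899} \approx 154.59 i$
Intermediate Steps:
$x{\left(h,L \right)} = 6 + 2 h$ ($x{\left(h,L \right)} = h + \left(6 + h\right) = 6 + 2 h$)
$l{\left(H \right)} = 14$ ($l{\left(H \right)} = \left(-7\right) \left(-2\right) = 14$)
$a = -1440$ ($a = \left(6 + 2 \cdot 2\right) \left(-144\right) = \left(6 + 4\right) \left(-144\right) = 10 \left(-144\right) = -1440$)
$N{\left(U \right)} = U + U \left(-1 + U\right)$ ($N{\left(U \right)} = U \left(-1 + U\right) + U = U + U \left(-1 + U\right)$)
$\sqrt{\left(-19911 + a\right) + N{\left(l{\left(1 \right)} \right)} \left(-13\right)} = \sqrt{\left(-19911 - 1440\right) + 14^{2} \left(-13\right)} = \sqrt{-21351 + 196 \left(-13\right)} = \sqrt{-21351 - 2548} = \sqrt{-23899} = i \sqrt{23899}$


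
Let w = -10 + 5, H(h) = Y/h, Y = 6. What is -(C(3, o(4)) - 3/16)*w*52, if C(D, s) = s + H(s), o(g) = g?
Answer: 5525/4 ≈ 1381.3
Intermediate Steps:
H(h) = 6/h
w = -5
C(D, s) = s + 6/s
-(C(3, o(4)) - 3/16)*w*52 = -((4 + 6/4) - 3/16)*(-5)*52 = -((4 + 6*(1/4)) - 3*1/16)*(-5)*52 = -((4 + 3/2) - 3/16)*(-5)*52 = -(11/2 - 3/16)*(-5)*52 = -(85/16)*(-5)*52 = -(-425)*52/16 = -1*(-5525/4) = 5525/4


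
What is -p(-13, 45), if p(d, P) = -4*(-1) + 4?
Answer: -8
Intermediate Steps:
p(d, P) = 8 (p(d, P) = 4 + 4 = 8)
-p(-13, 45) = -1*8 = -8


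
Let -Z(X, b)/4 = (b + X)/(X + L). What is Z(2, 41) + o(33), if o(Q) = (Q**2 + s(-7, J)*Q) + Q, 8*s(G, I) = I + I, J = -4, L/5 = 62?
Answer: 84899/78 ≈ 1088.4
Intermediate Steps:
L = 310 (L = 5*62 = 310)
s(G, I) = I/4 (s(G, I) = (I + I)/8 = (2*I)/8 = I/4)
Z(X, b) = -4*(X + b)/(310 + X) (Z(X, b) = -4*(b + X)/(X + 310) = -4*(X + b)/(310 + X))
o(Q) = Q**2 (o(Q) = (Q**2 + ((1/4)*(-4))*Q) + Q = (Q**2 - Q) + Q = Q**2)
Z(2, 41) + o(33) = 4*(-1*2 - 1*41)/(310 + 2) + 33**2 = 4*(-2 - 41)/312 + 1089 = 4*(1/312)*(-43) + 1089 = -43/78 + 1089 = 84899/78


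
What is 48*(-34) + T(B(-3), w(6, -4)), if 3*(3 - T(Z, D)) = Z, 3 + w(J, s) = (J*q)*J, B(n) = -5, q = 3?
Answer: -4882/3 ≈ -1627.3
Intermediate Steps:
w(J, s) = -3 + 3*J² (w(J, s) = -3 + (J*3)*J = -3 + (3*J)*J = -3 + 3*J²)
T(Z, D) = 3 - Z/3
48*(-34) + T(B(-3), w(6, -4)) = 48*(-34) + (3 - ⅓*(-5)) = -1632 + (3 + 5/3) = -1632 + 14/3 = -4882/3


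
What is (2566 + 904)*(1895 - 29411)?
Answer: -95480520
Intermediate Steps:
(2566 + 904)*(1895 - 29411) = 3470*(-27516) = -95480520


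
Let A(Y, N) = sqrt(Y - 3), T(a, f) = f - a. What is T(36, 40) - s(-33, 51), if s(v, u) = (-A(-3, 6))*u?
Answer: 4 + 51*I*sqrt(6) ≈ 4.0 + 124.92*I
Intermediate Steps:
A(Y, N) = sqrt(-3 + Y)
s(v, u) = -I*u*sqrt(6) (s(v, u) = (-sqrt(-3 - 3))*u = (-sqrt(-6))*u = (-I*sqrt(6))*u = -I*u*sqrt(6))
T(36, 40) - s(-33, 51) = (40 - 1*36) - (-1)*I*51*sqrt(6) = (40 - 36) - (-51)*I*sqrt(6) = 4 + 51*I*sqrt(6)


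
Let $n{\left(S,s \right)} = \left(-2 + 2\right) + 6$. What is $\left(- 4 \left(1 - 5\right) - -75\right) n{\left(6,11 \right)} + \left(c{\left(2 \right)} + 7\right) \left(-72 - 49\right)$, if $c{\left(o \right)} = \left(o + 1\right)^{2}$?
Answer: $-1390$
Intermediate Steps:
$n{\left(S,s \right)} = 6$ ($n{\left(S,s \right)} = 0 + 6 = 6$)
$c{\left(o \right)} = \left(1 + o\right)^{2}$
$\left(- 4 \left(1 - 5\right) - -75\right) n{\left(6,11 \right)} + \left(c{\left(2 \right)} + 7\right) \left(-72 - 49\right) = \left(- 4 \left(1 - 5\right) - -75\right) 6 + \left(\left(1 + 2\right)^{2} + 7\right) \left(-72 - 49\right) = \left(\left(-4\right) \left(-4\right) + 75\right) 6 + \left(3^{2} + 7\right) \left(-121\right) = \left(16 + 75\right) 6 + \left(9 + 7\right) \left(-121\right) = 91 \cdot 6 + 16 \left(-121\right) = 546 - 1936 = -1390$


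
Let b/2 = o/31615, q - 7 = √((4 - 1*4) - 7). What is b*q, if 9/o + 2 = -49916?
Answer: -63/789078785 - 9*I*√7/789078785 ≈ -7.984e-8 - 3.0177e-8*I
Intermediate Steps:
o = -9/49918 (o = 9/(-2 - 49916) = 9/(-49918) = 9*(-1/49918) = -9/49918 ≈ -0.00018030)
q = 7 + I*√7 (q = 7 + √((4 - 1*4) - 7) = 7 + √((4 - 4) - 7) = 7 + √(0 - 7) = 7 + √(-7) = 7 + I*√7 ≈ 7.0 + 2.6458*I)
b = -9/789078785 (b = 2*(-9/49918/31615) = 2*(-9/49918*1/31615) = 2*(-9/1578157570) = -9/789078785 ≈ -1.1406e-8)
b*q = -9*(7 + I*√7)/789078785 = -63/789078785 - 9*I*√7/789078785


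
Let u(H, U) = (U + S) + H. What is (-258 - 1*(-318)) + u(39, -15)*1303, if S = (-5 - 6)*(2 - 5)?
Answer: 74331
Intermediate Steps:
S = 33 (S = -11*(-3) = 33)
u(H, U) = 33 + H + U (u(H, U) = (U + 33) + H = (33 + U) + H = 33 + H + U)
(-258 - 1*(-318)) + u(39, -15)*1303 = (-258 - 1*(-318)) + (33 + 39 - 15)*1303 = (-258 + 318) + 57*1303 = 60 + 74271 = 74331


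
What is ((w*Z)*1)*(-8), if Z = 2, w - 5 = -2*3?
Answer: 16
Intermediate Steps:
w = -1 (w = 5 - 2*3 = 5 - 6 = -1)
((w*Z)*1)*(-8) = (-1*2*1)*(-8) = -2*1*(-8) = -2*(-8) = 16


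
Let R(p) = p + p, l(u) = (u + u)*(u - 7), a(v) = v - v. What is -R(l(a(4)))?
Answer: 0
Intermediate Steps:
a(v) = 0
l(u) = 2*u*(-7 + u) (l(u) = (2*u)*(-7 + u) = 2*u*(-7 + u))
R(p) = 2*p
-R(l(a(4))) = -2*2*0*(-7 + 0) = -2*2*0*(-7) = -2*0 = -1*0 = 0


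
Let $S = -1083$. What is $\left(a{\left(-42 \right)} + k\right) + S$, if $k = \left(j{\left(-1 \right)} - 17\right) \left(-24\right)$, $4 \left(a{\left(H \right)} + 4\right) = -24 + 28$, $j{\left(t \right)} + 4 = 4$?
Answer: $-678$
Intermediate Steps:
$j{\left(t \right)} = 0$ ($j{\left(t \right)} = -4 + 4 = 0$)
$a{\left(H \right)} = -3$ ($a{\left(H \right)} = -4 + \frac{-24 + 28}{4} = -4 + \frac{1}{4} \cdot 4 = -4 + 1 = -3$)
$k = 408$ ($k = \left(0 - 17\right) \left(-24\right) = \left(-17\right) \left(-24\right) = 408$)
$\left(a{\left(-42 \right)} + k\right) + S = \left(-3 + 408\right) - 1083 = 405 - 1083 = -678$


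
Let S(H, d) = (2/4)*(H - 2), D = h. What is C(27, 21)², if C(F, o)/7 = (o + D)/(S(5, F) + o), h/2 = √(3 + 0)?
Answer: 29596/675 + 5488*√3/675 ≈ 57.928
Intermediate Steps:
h = 2*√3 (h = 2*√(3 + 0) = 2*√3 ≈ 3.4641)
D = 2*√3 ≈ 3.4641
S(H, d) = -1 + H/2 (S(H, d) = (2*(¼))*(-2 + H) = (-2 + H)/2 = -1 + H/2)
C(F, o) = 7*(o + 2*√3)/(3/2 + o) (C(F, o) = 7*((o + 2*√3)/((-1 + (½)*5) + o)) = 7*((o + 2*√3)/((-1 + 5/2) + o)) = 7*((o + 2*√3)/(3/2 + o)) = 7*(o + 2*√3)/(3/2 + o))
C(27, 21)² = (14*(21 + 2*√3)/(3 + 2*21))² = (14*(21 + 2*√3)/(3 + 42))² = (14*(21 + 2*√3)/45)² = (14*(1/45)*(21 + 2*√3))² = (98/15 + 28*√3/45)²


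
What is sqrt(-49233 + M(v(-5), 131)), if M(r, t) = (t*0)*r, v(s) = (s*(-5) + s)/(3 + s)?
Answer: I*sqrt(49233) ≈ 221.89*I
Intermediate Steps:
v(s) = -4*s/(3 + s) (v(s) = (-5*s + s)/(3 + s) = (-4*s)/(3 + s) = -4*s/(3 + s))
M(r, t) = 0 (M(r, t) = 0*r = 0)
sqrt(-49233 + M(v(-5), 131)) = sqrt(-49233 + 0) = sqrt(-49233) = I*sqrt(49233)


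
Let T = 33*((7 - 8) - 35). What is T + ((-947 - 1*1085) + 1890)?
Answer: -1330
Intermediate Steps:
T = -1188 (T = 33*(-1 - 35) = 33*(-36) = -1188)
T + ((-947 - 1*1085) + 1890) = -1188 + ((-947 - 1*1085) + 1890) = -1188 + ((-947 - 1085) + 1890) = -1188 + (-2032 + 1890) = -1188 - 142 = -1330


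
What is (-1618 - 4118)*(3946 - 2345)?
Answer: -9183336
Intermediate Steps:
(-1618 - 4118)*(3946 - 2345) = -5736*1601 = -9183336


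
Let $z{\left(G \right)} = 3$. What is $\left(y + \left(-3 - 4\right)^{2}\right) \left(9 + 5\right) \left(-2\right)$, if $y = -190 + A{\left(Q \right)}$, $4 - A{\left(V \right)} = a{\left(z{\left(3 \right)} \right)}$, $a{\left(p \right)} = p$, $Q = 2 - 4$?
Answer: $3920$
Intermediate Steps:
$Q = -2$
$A{\left(V \right)} = 1$ ($A{\left(V \right)} = 4 - 3 = 1$)
$y = -189$ ($y = -190 + 1 = -189$)
$\left(y + \left(-3 - 4\right)^{2}\right) \left(9 + 5\right) \left(-2\right) = \left(-189 + \left(-3 - 4\right)^{2}\right) \left(9 + 5\right) \left(-2\right) = \left(-189 + \left(-7\right)^{2}\right) 14 \left(-2\right) = \left(-189 + 49\right) \left(-28\right) = \left(-140\right) \left(-28\right) = 3920$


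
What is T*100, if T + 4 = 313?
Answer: 30900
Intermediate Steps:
T = 309 (T = -4 + 313 = 309)
T*100 = 309*100 = 30900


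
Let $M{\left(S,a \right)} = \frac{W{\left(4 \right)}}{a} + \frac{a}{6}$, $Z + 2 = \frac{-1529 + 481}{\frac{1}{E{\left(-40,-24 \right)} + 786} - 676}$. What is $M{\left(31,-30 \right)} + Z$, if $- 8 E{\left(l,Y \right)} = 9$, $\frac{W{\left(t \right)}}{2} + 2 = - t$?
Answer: $- \frac{26792427}{5305745} \approx -5.0497$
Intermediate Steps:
$W{\left(t \right)} = -4 - 2 t$ ($W{\left(t \right)} = -4 + 2 \left(- t\right) = -4 - 2 t$)
$E{\left(l,Y \right)} = - \frac{9}{8}$ ($E{\left(l,Y \right)} = \left(- \frac{1}{8}\right) 9 = - \frac{9}{8}$)
$Z = - \frac{477200}{1061149}$ ($Z = -2 + \frac{-1529 + 481}{\frac{1}{- \frac{9}{8} + 786} - 676} = -2 - \frac{1048}{\frac{1}{\frac{6279}{8}} - 676} = -2 - \frac{1048}{\frac{8}{6279} - 676} = -2 - \frac{1048}{- \frac{4244596}{6279}} = -2 - - \frac{1645098}{1061149} = -2 + \frac{1645098}{1061149} = - \frac{477200}{1061149} \approx -0.4497$)
$M{\left(S,a \right)} = - \frac{12}{a} + \frac{a}{6}$ ($M{\left(S,a \right)} = \frac{-4 - 8}{a} + \frac{a}{6} = \frac{-4 - 8}{a} + a \frac{1}{6} = - \frac{12}{a} + \frac{a}{6}$)
$M{\left(31,-30 \right)} + Z = \left(- \frac{12}{-30} + \frac{1}{6} \left(-30\right)\right) - \frac{477200}{1061149} = \left(\left(-12\right) \left(- \frac{1}{30}\right) - 5\right) - \frac{477200}{1061149} = \left(\frac{2}{5} - 5\right) - \frac{477200}{1061149} = - \frac{23}{5} - \frac{477200}{1061149} = - \frac{26792427}{5305745}$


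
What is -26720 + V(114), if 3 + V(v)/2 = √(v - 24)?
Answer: -26726 + 6*√10 ≈ -26707.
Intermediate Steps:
V(v) = -6 + 2*√(-24 + v) (V(v) = -6 + 2*√(v - 24) = -6 + 2*√(-24 + v))
-26720 + V(114) = -26720 + (-6 + 2*√(-24 + 114)) = -26720 + (-6 + 2*√90) = -26720 + (-6 + 2*(3*√10)) = -26720 + (-6 + 6*√10) = -26726 + 6*√10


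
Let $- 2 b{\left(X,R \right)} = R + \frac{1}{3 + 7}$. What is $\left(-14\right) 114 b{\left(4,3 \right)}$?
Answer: $\frac{12369}{5} \approx 2473.8$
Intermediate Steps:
$b{\left(X,R \right)} = - \frac{1}{20} - \frac{R}{2}$ ($b{\left(X,R \right)} = - \frac{R + \frac{1}{3 + 7}}{2} = - \frac{R + \frac{1}{10}}{2} = - \frac{\frac{1}{10} + R}{2} = - \frac{1}{20} - \frac{R}{2}$)
$\left(-14\right) 114 b{\left(4,3 \right)} = \left(-14\right) 114 \left(- \frac{1}{20} - \frac{3}{2}\right) = - 1596 \left(- \frac{1}{20} - \frac{3}{2}\right) = \left(-1596\right) \left(- \frac{31}{20}\right) = \frac{12369}{5}$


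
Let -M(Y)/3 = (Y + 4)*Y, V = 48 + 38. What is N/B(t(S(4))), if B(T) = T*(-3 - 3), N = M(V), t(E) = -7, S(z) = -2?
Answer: -3870/7 ≈ -552.86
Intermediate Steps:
V = 86
M(Y) = -3*Y*(4 + Y) (M(Y) = -3*(Y + 4)*Y = -3*(4 + Y)*Y = -3*Y*(4 + Y))
N = -23220 (N = -3*86*(4 + 86) = -3*86*90 = -23220)
B(T) = -6*T (B(T) = T*(-6) = -6*T)
N/B(t(S(4))) = -23220/((-6*(-7))) = -23220/42 = -23220*1/42 = -3870/7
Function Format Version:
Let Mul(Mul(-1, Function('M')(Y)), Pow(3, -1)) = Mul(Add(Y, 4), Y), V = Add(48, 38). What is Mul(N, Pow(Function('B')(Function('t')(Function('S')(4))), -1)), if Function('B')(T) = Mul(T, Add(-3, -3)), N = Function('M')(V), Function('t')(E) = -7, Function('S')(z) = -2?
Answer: Rational(-3870, 7) ≈ -552.86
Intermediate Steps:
V = 86
Function('M')(Y) = Mul(-3, Y, Add(4, Y)) (Function('M')(Y) = Mul(-3, Mul(Add(Y, 4), Y)) = Mul(-3, Mul(Add(4, Y), Y)) = Mul(-3, Mul(Y, Add(4, Y))) = Mul(-3, Y, Add(4, Y)))
N = -23220 (N = Mul(-3, 86, Add(4, 86)) = Mul(-3, 86, 90) = -23220)
Function('B')(T) = Mul(-6, T) (Function('B')(T) = Mul(T, -6) = Mul(-6, T))
Mul(N, Pow(Function('B')(Function('t')(Function('S')(4))), -1)) = Mul(-23220, Pow(Mul(-6, -7), -1)) = Mul(-23220, Pow(42, -1)) = Mul(-23220, Rational(1, 42)) = Rational(-3870, 7)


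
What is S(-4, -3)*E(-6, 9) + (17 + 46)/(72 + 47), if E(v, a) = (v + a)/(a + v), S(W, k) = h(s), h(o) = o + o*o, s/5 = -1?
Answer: 349/17 ≈ 20.529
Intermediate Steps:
s = -5 (s = 5*(-1) = -5)
h(o) = o + o²
S(W, k) = 20 (S(W, k) = -5*(1 - 5) = -5*(-4) = 20)
E(v, a) = 1 (E(v, a) = (a + v)/(a + v) = 1)
S(-4, -3)*E(-6, 9) + (17 + 46)/(72 + 47) = 20*1 + (17 + 46)/(72 + 47) = 20 + 63/119 = 20 + 63*(1/119) = 20 + 9/17 = 349/17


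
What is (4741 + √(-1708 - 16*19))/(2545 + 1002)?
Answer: 4741/3547 + 2*I*√503/3547 ≈ 1.3366 + 0.012646*I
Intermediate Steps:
(4741 + √(-1708 - 16*19))/(2545 + 1002) = (4741 + √(-1708 - 304))/3547 = (4741 + √(-2012))*(1/3547) = (4741 + 2*I*√503)*(1/3547) = 4741/3547 + 2*I*√503/3547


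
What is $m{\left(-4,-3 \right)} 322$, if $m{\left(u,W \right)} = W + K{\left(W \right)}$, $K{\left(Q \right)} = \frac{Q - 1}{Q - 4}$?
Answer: $-782$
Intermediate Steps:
$K{\left(Q \right)} = \frac{-1 + Q}{-4 + Q}$
$m{\left(u,W \right)} = W + \frac{-1 + W}{-4 + W}$
$m{\left(-4,-3 \right)} 322 = \frac{-1 - 3 - 3 \left(-4 - 3\right)}{-4 - 3} \cdot 322 = \frac{-1 - 3 - -21}{-7} \cdot 322 = - \frac{-1 - 3 + 21}{7} \cdot 322 = \left(- \frac{1}{7}\right) 17 \cdot 322 = \left(- \frac{17}{7}\right) 322 = -782$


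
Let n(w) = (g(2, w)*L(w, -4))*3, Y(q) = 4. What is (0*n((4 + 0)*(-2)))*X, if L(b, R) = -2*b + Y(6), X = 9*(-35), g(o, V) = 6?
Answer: 0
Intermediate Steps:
X = -315
L(b, R) = 4 - 2*b (L(b, R) = -2*b + 4 = 4 - 2*b)
n(w) = 72 - 36*w (n(w) = (6*(4 - 2*w))*3 = (24 - 12*w)*3 = 72 - 36*w)
(0*n((4 + 0)*(-2)))*X = (0*(72 - 36*(4 + 0)*(-2)))*(-315) = (0*(72 - 144*(-2)))*(-315) = (0*(72 - 36*(-8)))*(-315) = (0*(72 + 288))*(-315) = (0*360)*(-315) = 0*(-315) = 0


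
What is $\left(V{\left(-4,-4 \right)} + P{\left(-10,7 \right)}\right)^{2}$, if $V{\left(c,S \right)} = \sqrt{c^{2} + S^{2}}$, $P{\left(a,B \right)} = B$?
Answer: $81 + 56 \sqrt{2} \approx 160.2$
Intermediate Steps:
$V{\left(c,S \right)} = \sqrt{S^{2} + c^{2}}$
$\left(V{\left(-4,-4 \right)} + P{\left(-10,7 \right)}\right)^{2} = \left(\sqrt{\left(-4\right)^{2} + \left(-4\right)^{2}} + 7\right)^{2} = \left(\sqrt{16 + 16} + 7\right)^{2} = \left(\sqrt{32} + 7\right)^{2} = \left(4 \sqrt{2} + 7\right)^{2} = \left(7 + 4 \sqrt{2}\right)^{2}$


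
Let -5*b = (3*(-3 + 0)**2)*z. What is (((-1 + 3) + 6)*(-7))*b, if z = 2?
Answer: 3024/5 ≈ 604.80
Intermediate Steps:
b = -54/5 (b = -3*(-3 + 0)**2*2/5 = -3*(-3)**2*2/5 = -3*9*2/5 = -27*2/5 = -1/5*54 = -54/5 ≈ -10.800)
(((-1 + 3) + 6)*(-7))*b = (((-1 + 3) + 6)*(-7))*(-54/5) = ((2 + 6)*(-7))*(-54/5) = (8*(-7))*(-54/5) = -56*(-54/5) = 3024/5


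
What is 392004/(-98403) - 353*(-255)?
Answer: 2952451347/32801 ≈ 90011.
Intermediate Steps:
392004/(-98403) - 353*(-255) = 392004*(-1/98403) - 1*(-90015) = -130668/32801 + 90015 = 2952451347/32801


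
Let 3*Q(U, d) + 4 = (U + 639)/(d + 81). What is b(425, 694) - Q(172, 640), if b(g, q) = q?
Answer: 501065/721 ≈ 694.96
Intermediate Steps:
Q(U, d) = -4/3 + (639 + U)/(3*(81 + d)) (Q(U, d) = -4/3 + ((U + 639)/(d + 81))/3 = -4/3 + ((639 + U)/(81 + d))/3 = -4/3 + (639 + U)/(3*(81 + d)))
b(425, 694) - Q(172, 640) = 694 - (315 + 172 - 4*640)/(3*(81 + 640)) = 694 - (315 + 172 - 2560)/(3*721) = 694 - (-2073)/(3*721) = 694 - 1*(-691/721) = 694 + 691/721 = 501065/721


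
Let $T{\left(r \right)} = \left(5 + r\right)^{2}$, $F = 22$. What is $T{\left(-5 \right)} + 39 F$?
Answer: $858$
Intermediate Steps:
$T{\left(-5 \right)} + 39 F = \left(5 - 5\right)^{2} + 39 \cdot 22 = 0^{2} + 858 = 0 + 858 = 858$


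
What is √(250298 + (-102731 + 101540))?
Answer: √249107 ≈ 499.11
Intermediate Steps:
√(250298 + (-102731 + 101540)) = √(250298 - 1191) = √249107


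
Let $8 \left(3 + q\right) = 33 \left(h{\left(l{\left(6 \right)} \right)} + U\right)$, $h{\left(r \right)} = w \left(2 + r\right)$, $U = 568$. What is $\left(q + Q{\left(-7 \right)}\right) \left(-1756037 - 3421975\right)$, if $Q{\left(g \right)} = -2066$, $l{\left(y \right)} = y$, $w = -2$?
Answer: $-1077026496$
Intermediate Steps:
$h{\left(r \right)} = -4 - 2 r$ ($h{\left(r \right)} = - 2 \left(2 + r\right) = -4 - 2 r$)
$q = 2274$ ($q = -3 + \frac{33 \left(\left(-4 - 12\right) + 568\right)}{8} = -3 + \frac{33 \left(-16 + 568\right)}{8} = -3 + \frac{33 \cdot 552}{8} = -3 + \frac{1}{8} \cdot 18216 = -3 + 2277 = 2274$)
$\left(q + Q{\left(-7 \right)}\right) \left(-1756037 - 3421975\right) = \left(2274 - 2066\right) \left(-1756037 - 3421975\right) = 208 \left(-5178012\right) = -1077026496$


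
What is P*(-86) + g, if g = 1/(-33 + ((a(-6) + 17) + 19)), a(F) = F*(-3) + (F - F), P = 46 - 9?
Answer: -66821/21 ≈ -3182.0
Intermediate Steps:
P = 37
a(F) = -3*F (a(F) = -3*F + 0 = -3*F)
g = 1/21 (g = 1/(-33 + ((-3*(-6) + 17) + 19)) = 1/(-33 + ((18 + 17) + 19)) = 1/(-33 + (35 + 19)) = 1/(-33 + 54) = 1/21 ≈ 0.047619)
P*(-86) + g = 37*(-86) + 1/21 = -3182 + 1/21 = -66821/21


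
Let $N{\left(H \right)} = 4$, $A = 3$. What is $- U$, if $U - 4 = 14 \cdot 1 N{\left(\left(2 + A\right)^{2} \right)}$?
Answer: $-60$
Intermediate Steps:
$U = 60$ ($U = 4 + 14 \cdot 1 \cdot 4 = 4 + 14 \cdot 4 = 4 + 56 = 60$)
$- U = \left(-1\right) 60 = -60$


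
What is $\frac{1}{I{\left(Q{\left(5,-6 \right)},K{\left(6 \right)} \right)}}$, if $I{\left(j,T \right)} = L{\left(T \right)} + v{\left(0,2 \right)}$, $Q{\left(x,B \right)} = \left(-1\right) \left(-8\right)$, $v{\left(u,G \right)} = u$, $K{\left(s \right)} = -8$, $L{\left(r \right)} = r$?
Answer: $- \frac{1}{8} \approx -0.125$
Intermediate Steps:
$Q{\left(x,B \right)} = 8$
$I{\left(j,T \right)} = T$ ($I{\left(j,T \right)} = T + 0 = T$)
$\frac{1}{I{\left(Q{\left(5,-6 \right)},K{\left(6 \right)} \right)}} = \frac{1}{-8} = - \frac{1}{8}$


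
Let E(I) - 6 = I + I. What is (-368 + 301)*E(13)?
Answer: -2144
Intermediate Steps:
E(I) = 6 + 2*I (E(I) = 6 + (I + I) = 6 + 2*I)
(-368 + 301)*E(13) = (-368 + 301)*(6 + 2*13) = -67*(6 + 26) = -67*32 = -2144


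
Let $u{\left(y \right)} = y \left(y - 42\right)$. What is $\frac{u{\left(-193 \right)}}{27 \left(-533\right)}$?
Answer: $- \frac{45355}{14391} \approx -3.1516$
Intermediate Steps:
$u{\left(y \right)} = y \left(-42 + y\right)$
$\frac{u{\left(-193 \right)}}{27 \left(-533\right)} = \frac{\left(-193\right) \left(-42 - 193\right)}{27 \left(-533\right)} = \frac{\left(-193\right) \left(-235\right)}{-14391} = 45355 \left(- \frac{1}{14391}\right) = - \frac{45355}{14391}$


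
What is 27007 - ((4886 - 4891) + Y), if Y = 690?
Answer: 26322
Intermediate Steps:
27007 - ((4886 - 4891) + Y) = 27007 - ((4886 - 4891) + 690) = 27007 - (-5 + 690) = 27007 - 1*685 = 27007 - 685 = 26322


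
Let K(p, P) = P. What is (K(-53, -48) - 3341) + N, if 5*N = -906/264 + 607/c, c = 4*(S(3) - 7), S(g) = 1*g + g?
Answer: -188102/55 ≈ -3420.0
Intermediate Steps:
S(g) = 2*g (S(g) = g + g = 2*g)
c = -4 (c = 4*(2*3 - 7) = 4*(6 - 7) = 4*(-1) = -4)
N = -1707/55 (N = (-906/264 + 607/(-4))/5 = (-906*1/264 + 607*(-¼))/5 = (-151/44 - 607/4)/5 = (⅕)*(-1707/11) = -1707/55 ≈ -31.036)
(K(-53, -48) - 3341) + N = (-48 - 3341) - 1707/55 = -3389 - 1707/55 = -188102/55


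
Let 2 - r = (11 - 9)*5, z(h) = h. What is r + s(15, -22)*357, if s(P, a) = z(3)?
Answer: 1063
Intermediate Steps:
s(P, a) = 3
r = -8 (r = 2 - (11 - 9)*5 = 2 - 2*5 = 2 - 1*10 = 2 - 10 = -8)
r + s(15, -22)*357 = -8 + 3*357 = -8 + 1071 = 1063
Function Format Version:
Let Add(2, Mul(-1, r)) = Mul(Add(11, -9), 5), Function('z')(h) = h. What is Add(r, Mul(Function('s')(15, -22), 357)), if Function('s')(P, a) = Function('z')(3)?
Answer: 1063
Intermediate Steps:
Function('s')(P, a) = 3
r = -8 (r = Add(2, Mul(-1, Mul(Add(11, -9), 5))) = Add(2, Mul(-1, Mul(2, 5))) = Add(2, Mul(-1, 10)) = Add(2, -10) = -8)
Add(r, Mul(Function('s')(15, -22), 357)) = Add(-8, Mul(3, 357)) = Add(-8, 1071) = 1063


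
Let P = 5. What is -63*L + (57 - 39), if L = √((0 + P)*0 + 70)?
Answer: 18 - 63*√70 ≈ -509.10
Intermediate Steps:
L = √70 (L = √((0 + 5)*0 + 70) = √(5*0 + 70) = √(0 + 70) = √70 ≈ 8.3666)
-63*L + (57 - 39) = -63*√70 + (57 - 39) = -63*√70 + 18 = 18 - 63*√70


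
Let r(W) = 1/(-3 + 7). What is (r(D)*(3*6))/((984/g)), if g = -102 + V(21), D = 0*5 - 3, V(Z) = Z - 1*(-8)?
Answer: -219/656 ≈ -0.33384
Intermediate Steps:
V(Z) = 8 + Z (V(Z) = Z + 8 = 8 + Z)
D = -3 (D = 0 - 3 = -3)
r(W) = 1/4
g = -73 (g = -102 + (8 + 21) = -102 + 29 = -73)
(r(D)*(3*6))/((984/g)) = ((3*6)/4)/((984/(-73))) = ((1/4)*18)/((984*(-1/73))) = 9/(2*(-984/73)) = (9/2)*(-73/984) = -219/656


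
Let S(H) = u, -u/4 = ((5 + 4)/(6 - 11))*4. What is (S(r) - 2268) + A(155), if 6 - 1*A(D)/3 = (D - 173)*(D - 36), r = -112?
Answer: 21024/5 ≈ 4204.8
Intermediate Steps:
A(D) = 18 - 3*(-173 + D)*(-36 + D) (A(D) = 18 - 3*(D - 173)*(D - 36) = 18 - 3*(-173 + D)*(-36 + D))
u = 144/5 (u = -4*(5 + 4)/(6 - 11)*4 = -4*9/(-5)*4 = -4*9*(-1/5)*4 = -(-36)*4/5 = -4*(-36/5) = 144/5 ≈ 28.800)
S(H) = 144/5
(S(r) - 2268) + A(155) = (144/5 - 2268) + (-18666 - 3*155**2 + 627*155) = -11196/5 + (-18666 - 3*24025 + 97185) = -11196/5 + (-18666 - 72075 + 97185) = -11196/5 + 6444 = 21024/5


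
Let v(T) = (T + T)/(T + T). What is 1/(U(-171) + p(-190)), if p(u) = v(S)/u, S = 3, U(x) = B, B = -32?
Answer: -190/6081 ≈ -0.031245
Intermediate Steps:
U(x) = -32
v(T) = 1 (v(T) = (2*T)/((2*T)) = (2*T)*(1/(2*T)) = 1)
p(u) = 1/u
1/(U(-171) + p(-190)) = 1/(-32 + 1/(-190)) = 1/(-32 - 1/190) = 1/(-6081/190) = -190/6081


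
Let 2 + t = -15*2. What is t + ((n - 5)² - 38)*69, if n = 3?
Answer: -2378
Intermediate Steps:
t = -32 (t = -2 - 15*2 = -2 - 30 = -32)
t + ((n - 5)² - 38)*69 = -32 + ((3 - 5)² - 38)*69 = -32 + ((-2)² - 38)*69 = -32 + (4 - 38)*69 = -32 - 34*69 = -32 - 2346 = -2378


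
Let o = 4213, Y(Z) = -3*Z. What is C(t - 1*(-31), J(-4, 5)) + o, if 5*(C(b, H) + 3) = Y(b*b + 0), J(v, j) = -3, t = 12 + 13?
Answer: 11642/5 ≈ 2328.4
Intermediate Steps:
t = 25
C(b, H) = -3 - 3*b**2/5 (C(b, H) = -3 + (-3*(b*b + 0))/5 = -3 + (-3*(b**2 + 0))/5 = -3 + (-3*b**2)/5 = -3 - 3*b**2/5)
C(t - 1*(-31), J(-4, 5)) + o = (-3 - 3*(25 - 1*(-31))**2/5) + 4213 = (-3 - 3*(25 + 31)**2/5) + 4213 = (-3 - 3/5*56**2) + 4213 = (-3 - 3/5*3136) + 4213 = (-3 - 9408/5) + 4213 = -9423/5 + 4213 = 11642/5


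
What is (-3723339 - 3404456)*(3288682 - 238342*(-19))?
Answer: -55719256518100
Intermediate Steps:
(-3723339 - 3404456)*(3288682 - 238342*(-19)) = -7127795*(3288682 + 4528498) = -7127795*7817180 = -55719256518100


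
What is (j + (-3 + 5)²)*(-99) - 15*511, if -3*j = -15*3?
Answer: -9546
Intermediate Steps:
j = 15 (j = -(-5)*3 = -⅓*(-45) = 15)
(j + (-3 + 5)²)*(-99) - 15*511 = (15 + (-3 + 5)²)*(-99) - 15*511 = (15 + 2²)*(-99) - 1*7665 = (15 + 4)*(-99) - 7665 = 19*(-99) - 7665 = -1881 - 7665 = -9546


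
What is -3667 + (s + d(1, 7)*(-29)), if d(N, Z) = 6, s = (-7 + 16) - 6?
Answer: -3838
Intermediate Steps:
s = 3 (s = 9 - 6 = 3)
-3667 + (s + d(1, 7)*(-29)) = -3667 + (3 + 6*(-29)) = -3667 + (3 - 174) = -3667 - 171 = -3838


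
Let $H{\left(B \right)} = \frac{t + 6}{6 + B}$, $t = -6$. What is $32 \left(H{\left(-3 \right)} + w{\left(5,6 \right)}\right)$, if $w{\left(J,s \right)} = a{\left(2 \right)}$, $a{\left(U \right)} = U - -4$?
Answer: $192$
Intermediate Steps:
$a{\left(U \right)} = 4 + U$ ($a{\left(U \right)} = U + 4 = 4 + U$)
$H{\left(B \right)} = 0$ ($H{\left(B \right)} = \frac{-6 + 6}{6 + B} = \frac{0}{6 + B} = 0$)
$w{\left(J,s \right)} = 6$ ($w{\left(J,s \right)} = 4 + 2 = 6$)
$32 \left(H{\left(-3 \right)} + w{\left(5,6 \right)}\right) = 32 \left(0 + 6\right) = 32 \cdot 6 = 192$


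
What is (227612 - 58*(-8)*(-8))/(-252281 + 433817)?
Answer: 55975/45384 ≈ 1.2334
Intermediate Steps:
(227612 - 58*(-8)*(-8))/(-252281 + 433817) = (227612 + 464*(-8))/181536 = (227612 - 3712)*(1/181536) = 223900*(1/181536) = 55975/45384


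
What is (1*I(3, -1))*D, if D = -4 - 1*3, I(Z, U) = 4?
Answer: -28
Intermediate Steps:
D = -7 (D = -4 - 3 = -7)
(1*I(3, -1))*D = (1*4)*(-7) = 4*(-7) = -28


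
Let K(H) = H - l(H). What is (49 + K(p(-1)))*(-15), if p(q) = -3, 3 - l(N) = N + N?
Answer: -555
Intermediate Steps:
l(N) = 3 - 2*N (l(N) = 3 - (N + N) = 3 - 2*N)
K(H) = -3 + 3*H (K(H) = H - (3 - 2*H) = H + (-3 + 2*H) = -3 + 3*H)
(49 + K(p(-1)))*(-15) = (49 + (-3 + 3*(-3)))*(-15) = (49 + (-3 - 9))*(-15) = (49 - 12)*(-15) = 37*(-15) = -555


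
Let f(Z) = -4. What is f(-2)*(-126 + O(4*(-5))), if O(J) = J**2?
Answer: -1096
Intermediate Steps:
f(-2)*(-126 + O(4*(-5))) = -4*(-126 + (4*(-5))**2) = -4*(-126 + (-20)**2) = -4*(-126 + 400) = -4*274 = -1096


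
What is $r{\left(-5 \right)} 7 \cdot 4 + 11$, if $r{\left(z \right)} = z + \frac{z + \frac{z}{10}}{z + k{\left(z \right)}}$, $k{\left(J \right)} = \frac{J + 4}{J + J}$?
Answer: $- \frac{683}{7} \approx -97.571$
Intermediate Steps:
$k{\left(J \right)} = \frac{4 + J}{2 J}$
$r{\left(z \right)} = z + \frac{11 z}{10 \left(z + \frac{4 + z}{2 z}\right)}$ ($r{\left(z \right)} = z + \frac{z + \frac{z}{10}}{z + \frac{4 + z}{2 z}} = z + \frac{\frac{11}{10} z}{z + \frac{4 + z}{2 z}} = z + \frac{11 z}{10 \left(z + \frac{4 + z}{2 z}\right)}$)
$r{\left(-5 \right)} 7 \cdot 4 + 11 = \frac{1}{5} \left(-5\right) \frac{1}{4 - 5 + 2 \left(-5\right)^{2}} \left(20 + 5 \left(-5\right) - 5 \left(11 + 10 \left(-5\right)\right)\right) 7 \cdot 4 + 11 = \frac{1}{5} \left(-5\right) \frac{1}{4 - 5 + 2 \cdot 25} \left(20 - 25 - 5 \left(11 - 50\right)\right) 28 + 11 = \frac{1}{5} \left(-5\right) \frac{1}{4 - 5 + 50} \left(20 - 25 - -195\right) 28 + 11 = \frac{1}{5} \left(-5\right) \frac{1}{49} \left(20 - 25 + 195\right) 28 + 11 = \frac{1}{5} \left(-5\right) \frac{1}{49} \cdot 190 \cdot 28 + 11 = \left(- \frac{190}{49}\right) 28 + 11 = - \frac{760}{7} + 11 = - \frac{683}{7}$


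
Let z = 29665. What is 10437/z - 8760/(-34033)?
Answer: 615067821/1009588945 ≈ 0.60923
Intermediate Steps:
10437/z - 8760/(-34033) = 10437/29665 - 8760/(-34033) = 10437*(1/29665) - 8760*(-1/34033) = 10437/29665 + 8760/34033 = 615067821/1009588945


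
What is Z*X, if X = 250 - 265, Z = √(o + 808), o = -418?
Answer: -15*√390 ≈ -296.23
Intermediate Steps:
Z = √390 (Z = √(-418 + 808) = √390 ≈ 19.748)
X = -15
Z*X = √390*(-15) = -15*√390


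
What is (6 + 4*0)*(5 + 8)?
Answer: 78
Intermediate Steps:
(6 + 4*0)*(5 + 8) = (6 + 0)*13 = 6*13 = 78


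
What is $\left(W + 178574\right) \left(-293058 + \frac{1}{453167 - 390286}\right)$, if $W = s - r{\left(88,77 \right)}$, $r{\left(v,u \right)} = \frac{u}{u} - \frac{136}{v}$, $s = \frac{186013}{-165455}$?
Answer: $- \frac{5989111815084753847329}{114443734405} \approx -5.2332 \cdot 10^{10}$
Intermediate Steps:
$s = - \frac{186013}{165455}$ ($s = 186013 \left(- \frac{1}{165455}\right) = - \frac{186013}{165455} \approx -1.1243$)
$r{\left(v,u \right)} = 1 - \frac{136}{v}$
$W = - \frac{1053413}{1820005}$ ($W = - \frac{186013}{165455} - \frac{-136 + 88}{88} = - \frac{186013}{165455} - \frac{1}{88} \left(-48\right) = - \frac{186013}{165455} - - \frac{6}{11} = - \frac{186013}{165455} + \frac{6}{11} = - \frac{1053413}{1820005} \approx -0.5788$)
$\left(W + 178574\right) \left(-293058 + \frac{1}{453167 - 390286}\right) = \left(- \frac{1053413}{1820005} + 178574\right) \left(-293058 + \frac{1}{453167 - 390286}\right) = \frac{325004519457 \left(-293058 + \frac{1}{62881}\right)}{1820005} = \frac{325004519457}{1820005} \left(- \frac{18427780097}{62881}\right) = - \frac{5989111815084753847329}{114443734405}$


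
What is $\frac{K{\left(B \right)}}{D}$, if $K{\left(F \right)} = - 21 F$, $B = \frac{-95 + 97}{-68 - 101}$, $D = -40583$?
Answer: $- \frac{42}{6858527} \approx -6.1238 \cdot 10^{-6}$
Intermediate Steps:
$B = - \frac{2}{169}$ ($B = \frac{2}{-169} = 2 \left(- \frac{1}{169}\right) = - \frac{2}{169} \approx -0.011834$)
$\frac{K{\left(B \right)}}{D} = \frac{\left(-21\right) \left(- \frac{2}{169}\right)}{-40583} = \frac{42}{169} \left(- \frac{1}{40583}\right) = - \frac{42}{6858527}$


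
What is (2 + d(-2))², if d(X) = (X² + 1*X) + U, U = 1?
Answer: 25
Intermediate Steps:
d(X) = 1 + X + X² (d(X) = (X² + 1*X) + 1 = (X² + X) + 1 = (X + X²) + 1 = 1 + X + X²)
(2 + d(-2))² = (2 + (1 - 2 + (-2)²))² = (2 + (1 - 2 + 4))² = (2 + 3)² = 5² = 25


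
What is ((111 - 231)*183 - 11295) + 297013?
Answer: 263758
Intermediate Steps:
((111 - 231)*183 - 11295) + 297013 = (-120*183 - 11295) + 297013 = (-21960 - 11295) + 297013 = -33255 + 297013 = 263758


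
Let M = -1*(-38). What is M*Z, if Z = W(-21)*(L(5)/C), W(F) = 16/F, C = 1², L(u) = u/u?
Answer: -608/21 ≈ -28.952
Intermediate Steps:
L(u) = 1
C = 1
M = 38
Z = -16/21 (Z = (16/(-21))*(1/1) = (16*(-1/21))*(1*1) = -16/21*1 = -16/21 ≈ -0.76190)
M*Z = 38*(-16/21) = -608/21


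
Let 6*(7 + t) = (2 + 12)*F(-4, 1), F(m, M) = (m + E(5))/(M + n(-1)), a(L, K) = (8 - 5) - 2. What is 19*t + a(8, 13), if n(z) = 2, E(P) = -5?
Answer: -265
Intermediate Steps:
a(L, K) = 1 (a(L, K) = 3 - 2 = 1)
F(m, M) = (-5 + m)/(2 + M) (F(m, M) = (m - 5)/(M + 2) = (-5 + m)/(2 + M))
t = -14 (t = -7 + ((2 + 12)*((-5 - 4)/(2 + 1)))/6 = -7 + (14*(-9/3))/6 = -7 + (14*((⅓)*(-9)))/6 = -7 + (14*(-3))/6 = -7 + (⅙)*(-42) = -7 - 7 = -14)
19*t + a(8, 13) = 19*(-14) + 1 = -266 + 1 = -265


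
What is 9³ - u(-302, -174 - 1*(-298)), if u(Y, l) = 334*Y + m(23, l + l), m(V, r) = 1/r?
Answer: 25196055/248 ≈ 1.0160e+5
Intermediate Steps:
u(Y, l) = 1/(2*l) + 334*Y (u(Y, l) = 334*Y + 1/(l + l) = 334*Y + 1/(2*l) = 1/(2*l) + 334*Y)
9³ - u(-302, -174 - 1*(-298)) = 9³ - (1/(2*(-174 - 1*(-298))) + 334*(-302)) = 729 - (1/(2*(-174 + 298)) - 100868) = 729 - ((½)/124 - 100868) = 729 - ((½)*(1/124) - 100868) = 729 - (1/248 - 100868) = 729 - 1*(-25015263/248) = 729 + 25015263/248 = 25196055/248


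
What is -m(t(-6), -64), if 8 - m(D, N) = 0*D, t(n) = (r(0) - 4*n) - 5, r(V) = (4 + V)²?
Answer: -8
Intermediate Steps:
t(n) = 11 - 4*n (t(n) = ((4 + 0)² - 4*n) - 5 = (4² - 4*n) - 5 = (16 - 4*n) - 5 = 11 - 4*n)
m(D, N) = 8 (m(D, N) = 8 - 0*D = 8 - 1*0 = 8 + 0 = 8)
-m(t(-6), -64) = -1*8 = -8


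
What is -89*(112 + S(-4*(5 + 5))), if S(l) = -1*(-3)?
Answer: -10235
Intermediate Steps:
S(l) = 3
-89*(112 + S(-4*(5 + 5))) = -89*(112 + 3) = -89*115 = -10235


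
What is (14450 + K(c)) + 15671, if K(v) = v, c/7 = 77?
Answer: 30660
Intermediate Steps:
c = 539 (c = 7*77 = 539)
(14450 + K(c)) + 15671 = (14450 + 539) + 15671 = 14989 + 15671 = 30660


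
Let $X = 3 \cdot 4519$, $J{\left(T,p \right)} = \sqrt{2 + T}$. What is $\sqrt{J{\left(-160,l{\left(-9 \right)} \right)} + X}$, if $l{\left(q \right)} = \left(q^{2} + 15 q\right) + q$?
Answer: $\sqrt{13557 + i \sqrt{158}} \approx 116.43 + 0.054 i$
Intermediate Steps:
$l{\left(q \right)} = q^{2} + 16 q$
$X = 13557$
$\sqrt{J{\left(-160,l{\left(-9 \right)} \right)} + X} = \sqrt{\sqrt{2 - 160} + 13557} = \sqrt{\sqrt{-158} + 13557} = \sqrt{i \sqrt{158} + 13557} = \sqrt{13557 + i \sqrt{158}}$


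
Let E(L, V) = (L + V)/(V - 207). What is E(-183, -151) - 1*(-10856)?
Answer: 1943391/179 ≈ 10857.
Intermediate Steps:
E(L, V) = (L + V)/(-207 + V)
E(-183, -151) - 1*(-10856) = (-183 - 151)/(-207 - 151) - 1*(-10856) = -334/(-358) + 10856 = -1/358*(-334) + 10856 = 167/179 + 10856 = 1943391/179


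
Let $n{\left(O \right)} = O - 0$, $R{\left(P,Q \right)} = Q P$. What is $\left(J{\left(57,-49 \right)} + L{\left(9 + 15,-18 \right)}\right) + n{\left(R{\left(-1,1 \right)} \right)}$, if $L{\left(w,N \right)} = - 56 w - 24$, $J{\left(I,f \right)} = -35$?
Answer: $-1404$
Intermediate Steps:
$R{\left(P,Q \right)} = P Q$
$n{\left(O \right)} = O$ ($n{\left(O \right)} = O + 0 = O$)
$L{\left(w,N \right)} = -24 - 56 w$
$\left(J{\left(57,-49 \right)} + L{\left(9 + 15,-18 \right)}\right) + n{\left(R{\left(-1,1 \right)} \right)} = \left(-35 - \left(24 + 56 \left(9 + 15\right)\right)\right) - 1 = \left(-35 - 1368\right) - 1 = -1403 - 1 = -1404$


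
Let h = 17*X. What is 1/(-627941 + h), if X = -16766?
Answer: -1/912963 ≈ -1.0953e-6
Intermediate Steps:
h = -285022 (h = 17*(-16766) = -285022)
1/(-627941 + h) = 1/(-627941 - 285022) = 1/(-912963) = -1/912963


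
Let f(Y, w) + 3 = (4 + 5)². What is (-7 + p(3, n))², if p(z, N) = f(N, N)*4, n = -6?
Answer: 93025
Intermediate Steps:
f(Y, w) = 78 (f(Y, w) = -3 + (4 + 5)² = -3 + 9² = -3 + 81 = 78)
p(z, N) = 312 (p(z, N) = 78*4 = 312)
(-7 + p(3, n))² = (-7 + 312)² = 305² = 93025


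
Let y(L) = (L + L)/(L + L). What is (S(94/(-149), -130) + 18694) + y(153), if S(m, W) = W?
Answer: 18565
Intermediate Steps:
y(L) = 1 (y(L) = (2*L)/((2*L)) = (2*L)*(1/(2*L)) = 1)
(S(94/(-149), -130) + 18694) + y(153) = (-130 + 18694) + 1 = 18564 + 1 = 18565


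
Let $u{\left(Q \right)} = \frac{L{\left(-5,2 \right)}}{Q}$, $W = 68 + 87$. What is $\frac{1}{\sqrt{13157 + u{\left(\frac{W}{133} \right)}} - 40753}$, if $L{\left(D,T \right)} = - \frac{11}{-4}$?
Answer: $- \frac{25266860}{1029692186777} - \frac{2 \sqrt{1264614465}}{1029692186777} \approx -2.4607 \cdot 10^{-5}$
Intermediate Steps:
$W = 155$
$L{\left(D,T \right)} = \frac{11}{4}$ ($L{\left(D,T \right)} = \left(-11\right) \left(- \frac{1}{4}\right) = \frac{11}{4}$)
$u{\left(Q \right)} = \frac{11}{4 Q}$
$\frac{1}{\sqrt{13157 + u{\left(\frac{W}{133} \right)}} - 40753} = \frac{1}{\sqrt{13157 + \frac{11}{4 \cdot \frac{155}{133}}} - 40753} = \frac{1}{\sqrt{13157 + \frac{11}{4} \cdot \frac{133}{155}} - 40753} = \frac{1}{\sqrt{13157 + \frac{1463}{620}} - 40753} = \frac{1}{\sqrt{\frac{8158803}{620}} - 40753} = \frac{1}{\frac{\sqrt{1264614465}}{310} - 40753} = \frac{1}{-40753 + \frac{\sqrt{1264614465}}{310}}$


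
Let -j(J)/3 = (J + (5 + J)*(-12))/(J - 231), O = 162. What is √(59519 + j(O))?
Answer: √31443185/23 ≈ 243.80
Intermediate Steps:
j(J) = -3*(-60 - 11*J)/(-231 + J) (j(J) = -3*(J + (5 + J)*(-12))/(J - 231) = -3*(J + (-60 - 12*J))/(-231 + J) = -3*(-60 - 11*J)/(-231 + J))
√(59519 + j(O)) = √(59519 + 3*(60 + 11*162)/(-231 + 162)) = √(59519 + 3*(60 + 1782)/(-69)) = √(59519 + 3*(-1/69)*1842) = √(59519 - 1842/23) = √(1367095/23) = √31443185/23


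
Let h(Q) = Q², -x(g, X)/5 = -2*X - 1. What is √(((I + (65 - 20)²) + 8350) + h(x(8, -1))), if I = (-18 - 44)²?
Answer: 2*√3561 ≈ 119.35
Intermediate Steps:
I = 3844 (I = (-62)² = 3844)
x(g, X) = 5 + 10*X (x(g, X) = -5*(-2*X - 1) = -5*(-1 - 2*X) = 5 + 10*X)
√(((I + (65 - 20)²) + 8350) + h(x(8, -1))) = √(((3844 + (65 - 20)²) + 8350) + (5 + 10*(-1))²) = √(((3844 + 45²) + 8350) + (5 - 10)²) = √(((3844 + 2025) + 8350) + (-5)²) = √((5869 + 8350) + 25) = √(14219 + 25) = √14244 = 2*√3561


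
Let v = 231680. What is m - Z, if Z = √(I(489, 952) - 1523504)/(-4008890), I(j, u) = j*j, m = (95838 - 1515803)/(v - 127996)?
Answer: -1419965/103684 + I*√1284383/4008890 ≈ -13.695 + 0.0002827*I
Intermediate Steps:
m = -1419965/103684 (m = (95838 - 1515803)/(231680 - 127996) = -1419965/103684 ≈ -13.695)
I(j, u) = j²
Z = -I*√1284383/4008890 (Z = √(489² - 1523504)/(-4008890) = √(239121 - 1523504)*(-1/4008890) = √(-1284383)*(-1/4008890) = (I*√1284383)*(-1/4008890) = -I*√1284383/4008890 ≈ -0.0002827*I)
m - Z = -1419965/103684 - (-1)*I*√1284383/4008890 = -1419965/103684 + I*√1284383/4008890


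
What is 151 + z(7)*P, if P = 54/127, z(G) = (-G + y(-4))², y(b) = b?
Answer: 25711/127 ≈ 202.45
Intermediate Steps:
z(G) = (-4 - G)² (z(G) = (-G - 4)² = (-4 - G)²)
P = 54/127 (P = 54*(1/127) = 54/127 ≈ 0.42520)
151 + z(7)*P = 151 + (4 + 7)²*(54/127) = 151 + 11²*(54/127) = 151 + 121*(54/127) = 151 + 6534/127 = 25711/127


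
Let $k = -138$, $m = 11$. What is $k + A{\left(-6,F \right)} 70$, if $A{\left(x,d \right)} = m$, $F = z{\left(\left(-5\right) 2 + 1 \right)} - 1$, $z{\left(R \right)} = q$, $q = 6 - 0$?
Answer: $632$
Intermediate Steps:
$q = 6$ ($q = 6 + 0 = 6$)
$z{\left(R \right)} = 6$
$F = 5$ ($F = 6 - 1 = 5$)
$A{\left(x,d \right)} = 11$
$k + A{\left(-6,F \right)} 70 = -138 + 11 \cdot 70 = -138 + 770 = 632$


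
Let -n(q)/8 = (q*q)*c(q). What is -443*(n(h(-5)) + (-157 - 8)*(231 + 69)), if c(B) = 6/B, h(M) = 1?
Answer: 21949764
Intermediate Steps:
n(q) = -48*q (n(q) = -8*q*q*6/q = -8*q²*6/q = -48*q)
-443*(n(h(-5)) + (-157 - 8)*(231 + 69)) = -443*(-48*1 + (-157 - 8)*(231 + 69)) = -443*(-48 - 165*300) = -443*(-48 - 49500) = -443*(-49548) = 21949764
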